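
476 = 476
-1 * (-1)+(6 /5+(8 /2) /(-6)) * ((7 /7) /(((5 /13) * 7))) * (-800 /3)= -3265 /63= -51.83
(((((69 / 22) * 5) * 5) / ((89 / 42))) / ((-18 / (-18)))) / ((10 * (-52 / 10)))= -36225 / 50908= -0.71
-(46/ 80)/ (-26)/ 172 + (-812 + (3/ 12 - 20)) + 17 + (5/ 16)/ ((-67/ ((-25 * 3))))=-9760552119/ 11984960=-814.40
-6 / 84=-1 / 14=-0.07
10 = 10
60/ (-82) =-30/ 41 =-0.73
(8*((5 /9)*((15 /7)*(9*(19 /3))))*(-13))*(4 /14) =-98800 /49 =-2016.33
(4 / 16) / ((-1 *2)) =-1 / 8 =-0.12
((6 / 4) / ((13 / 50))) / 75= 1 / 13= 0.08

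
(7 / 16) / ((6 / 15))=35 / 32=1.09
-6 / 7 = -0.86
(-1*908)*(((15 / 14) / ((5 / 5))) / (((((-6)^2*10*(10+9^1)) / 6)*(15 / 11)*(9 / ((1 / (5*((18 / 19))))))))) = -2497 / 170100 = -0.01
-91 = -91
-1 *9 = -9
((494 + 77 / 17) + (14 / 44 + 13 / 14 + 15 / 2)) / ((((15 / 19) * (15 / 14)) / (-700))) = -78502452 / 187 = -419799.21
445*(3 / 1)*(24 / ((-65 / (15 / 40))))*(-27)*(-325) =-1622025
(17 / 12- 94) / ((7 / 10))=-5555 / 42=-132.26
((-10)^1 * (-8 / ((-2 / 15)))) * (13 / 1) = -7800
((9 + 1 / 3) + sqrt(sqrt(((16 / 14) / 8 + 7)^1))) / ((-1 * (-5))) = 2^(1 / 4) * sqrt(5) * 7^(3 / 4) / 35 + 28 / 15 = 2.19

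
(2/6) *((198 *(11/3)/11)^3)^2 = 27551316672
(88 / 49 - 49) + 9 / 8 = -18063 / 392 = -46.08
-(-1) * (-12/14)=-6/7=-0.86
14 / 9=1.56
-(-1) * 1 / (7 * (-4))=-0.04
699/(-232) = -699/232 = -3.01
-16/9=-1.78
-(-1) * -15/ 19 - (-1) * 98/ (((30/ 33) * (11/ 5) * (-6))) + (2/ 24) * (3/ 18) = -12233/ 1368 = -8.94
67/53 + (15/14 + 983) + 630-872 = 551555/742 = 743.34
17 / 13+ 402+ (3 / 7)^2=257024 / 637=403.49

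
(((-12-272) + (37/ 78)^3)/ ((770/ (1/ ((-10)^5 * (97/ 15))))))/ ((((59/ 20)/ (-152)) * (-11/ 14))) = 46540367/ 1244769669000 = 0.00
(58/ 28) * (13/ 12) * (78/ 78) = 2.24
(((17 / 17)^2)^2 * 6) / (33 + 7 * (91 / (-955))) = 2865 / 15439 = 0.19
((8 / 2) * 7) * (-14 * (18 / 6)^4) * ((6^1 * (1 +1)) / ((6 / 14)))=-889056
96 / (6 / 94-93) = -94 / 91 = -1.03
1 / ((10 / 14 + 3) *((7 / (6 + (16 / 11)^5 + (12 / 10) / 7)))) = 0.49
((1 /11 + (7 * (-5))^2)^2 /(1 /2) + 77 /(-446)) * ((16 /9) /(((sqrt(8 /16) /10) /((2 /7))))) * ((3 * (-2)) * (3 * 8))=-414693090496000 * sqrt(2) /188881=-3104942227.13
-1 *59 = -59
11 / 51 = 0.22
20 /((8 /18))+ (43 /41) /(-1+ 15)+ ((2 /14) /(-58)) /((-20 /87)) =517583 /11480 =45.09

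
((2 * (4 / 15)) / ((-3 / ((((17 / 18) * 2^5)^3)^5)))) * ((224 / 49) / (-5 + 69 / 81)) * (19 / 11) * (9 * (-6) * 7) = -2006490647551755593143321465141847916544 / 978618343906665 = -2050330100641484759544518.00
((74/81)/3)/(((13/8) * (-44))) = -148/34749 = -0.00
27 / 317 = 0.09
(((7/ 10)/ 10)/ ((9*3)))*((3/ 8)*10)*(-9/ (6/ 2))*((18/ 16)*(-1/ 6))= 7/ 1280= 0.01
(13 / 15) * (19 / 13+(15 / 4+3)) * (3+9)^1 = 427 / 5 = 85.40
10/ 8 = 1.25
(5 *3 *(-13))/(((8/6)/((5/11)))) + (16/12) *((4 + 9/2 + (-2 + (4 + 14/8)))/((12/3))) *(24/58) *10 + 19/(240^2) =-911009939/18374400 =-49.58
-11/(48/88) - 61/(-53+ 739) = -20843/1029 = -20.26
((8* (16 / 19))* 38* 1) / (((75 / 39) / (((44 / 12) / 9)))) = 36608 / 675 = 54.23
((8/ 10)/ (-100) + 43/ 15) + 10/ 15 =1322/ 375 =3.53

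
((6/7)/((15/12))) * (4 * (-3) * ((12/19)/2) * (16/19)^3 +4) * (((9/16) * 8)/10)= 12224088/22806175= 0.54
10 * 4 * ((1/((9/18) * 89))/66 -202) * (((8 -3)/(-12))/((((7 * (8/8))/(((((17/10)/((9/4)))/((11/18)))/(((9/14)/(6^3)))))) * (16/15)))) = 2017128200/10769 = 187308.78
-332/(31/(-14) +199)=-4648/2755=-1.69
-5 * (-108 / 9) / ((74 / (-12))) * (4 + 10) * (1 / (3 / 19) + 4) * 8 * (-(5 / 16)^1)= 130200 / 37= 3518.92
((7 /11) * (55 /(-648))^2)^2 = 3705625 /176319369216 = 0.00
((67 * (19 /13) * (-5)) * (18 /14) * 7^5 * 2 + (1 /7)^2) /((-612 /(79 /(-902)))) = -1064844627443 /351639288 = -3028.23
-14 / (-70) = 1 / 5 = 0.20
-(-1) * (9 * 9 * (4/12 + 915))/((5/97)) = 7191774/5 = 1438354.80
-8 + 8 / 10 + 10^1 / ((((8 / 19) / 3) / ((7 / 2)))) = 9687 / 40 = 242.18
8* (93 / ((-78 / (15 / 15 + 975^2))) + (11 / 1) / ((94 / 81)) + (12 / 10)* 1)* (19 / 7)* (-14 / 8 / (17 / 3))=394738974291 / 51935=7600634.91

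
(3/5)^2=9/25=0.36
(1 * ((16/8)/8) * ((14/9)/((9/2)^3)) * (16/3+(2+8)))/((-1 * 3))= -1288/59049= -0.02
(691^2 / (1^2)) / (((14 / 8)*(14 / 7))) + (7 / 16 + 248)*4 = 137416.89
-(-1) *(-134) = -134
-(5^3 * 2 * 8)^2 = -4000000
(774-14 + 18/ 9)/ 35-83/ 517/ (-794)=312802381/ 14367430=21.77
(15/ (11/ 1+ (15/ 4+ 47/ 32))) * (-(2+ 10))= -1920/ 173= -11.10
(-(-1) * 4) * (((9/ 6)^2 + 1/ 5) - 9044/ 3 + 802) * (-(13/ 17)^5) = 49238278609/ 21297855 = 2311.89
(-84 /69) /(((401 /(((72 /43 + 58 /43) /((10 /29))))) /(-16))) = 168896 /396589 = 0.43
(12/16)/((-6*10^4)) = -1/80000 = -0.00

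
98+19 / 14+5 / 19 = 26499 / 266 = 99.62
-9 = -9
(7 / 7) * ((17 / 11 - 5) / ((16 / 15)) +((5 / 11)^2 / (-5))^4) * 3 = -16661516205 / 1714871048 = -9.72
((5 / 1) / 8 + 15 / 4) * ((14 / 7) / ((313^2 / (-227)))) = -7945 / 391876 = -0.02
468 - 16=452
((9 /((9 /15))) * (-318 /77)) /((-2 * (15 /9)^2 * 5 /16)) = 68688 /1925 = 35.68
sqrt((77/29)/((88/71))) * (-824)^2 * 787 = 133588528 * sqrt(28826)/29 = 782101930.13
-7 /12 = -0.58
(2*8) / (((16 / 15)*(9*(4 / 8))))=10 / 3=3.33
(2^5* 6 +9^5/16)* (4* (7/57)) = 144949/76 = 1907.22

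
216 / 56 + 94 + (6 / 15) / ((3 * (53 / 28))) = 544967 / 5565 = 97.93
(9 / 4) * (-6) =-27 / 2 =-13.50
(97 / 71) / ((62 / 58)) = 2813 / 2201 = 1.28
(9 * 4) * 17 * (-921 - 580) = -918612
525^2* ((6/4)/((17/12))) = 4961250/17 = 291838.24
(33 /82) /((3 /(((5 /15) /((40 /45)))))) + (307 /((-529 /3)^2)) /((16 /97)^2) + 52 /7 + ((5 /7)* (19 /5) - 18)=-153051161915 /20560477952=-7.44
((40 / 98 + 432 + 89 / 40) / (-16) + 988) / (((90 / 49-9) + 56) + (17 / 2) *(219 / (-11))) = -331449789 / 41529920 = -7.98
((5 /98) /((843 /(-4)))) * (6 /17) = -20 /234073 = -0.00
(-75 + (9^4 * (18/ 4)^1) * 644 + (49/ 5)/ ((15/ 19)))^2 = 2033557727733166336/ 5625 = 361521373819229.57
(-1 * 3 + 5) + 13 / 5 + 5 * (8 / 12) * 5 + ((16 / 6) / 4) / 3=967 / 45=21.49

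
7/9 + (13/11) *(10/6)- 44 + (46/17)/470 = -16313303/395505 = -41.25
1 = 1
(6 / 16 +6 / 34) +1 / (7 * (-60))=7841 / 14280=0.55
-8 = -8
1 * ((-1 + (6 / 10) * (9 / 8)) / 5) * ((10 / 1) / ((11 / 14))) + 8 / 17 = -667 / 1870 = -0.36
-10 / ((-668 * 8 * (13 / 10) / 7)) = 175 / 17368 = 0.01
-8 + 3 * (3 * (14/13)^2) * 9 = 14524/169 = 85.94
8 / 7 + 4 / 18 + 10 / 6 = 191 / 63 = 3.03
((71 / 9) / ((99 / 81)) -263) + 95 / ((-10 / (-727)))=146299 / 22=6649.95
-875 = -875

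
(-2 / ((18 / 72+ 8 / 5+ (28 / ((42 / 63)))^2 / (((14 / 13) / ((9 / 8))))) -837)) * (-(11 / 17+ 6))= 565 / 42823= 0.01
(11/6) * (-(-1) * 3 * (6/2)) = 33/2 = 16.50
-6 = -6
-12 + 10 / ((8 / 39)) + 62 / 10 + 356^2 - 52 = 2534539 / 20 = 126726.95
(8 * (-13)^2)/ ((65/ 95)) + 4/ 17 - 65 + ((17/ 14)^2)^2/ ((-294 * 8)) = 2935704430255/ 1536025344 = 1911.23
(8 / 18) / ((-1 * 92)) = -1 / 207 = -0.00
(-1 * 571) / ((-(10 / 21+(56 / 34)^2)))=3465399 / 19354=179.05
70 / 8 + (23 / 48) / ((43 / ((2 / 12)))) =108383 / 12384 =8.75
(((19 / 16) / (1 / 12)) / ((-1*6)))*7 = -133 / 8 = -16.62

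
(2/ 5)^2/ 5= 4/ 125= 0.03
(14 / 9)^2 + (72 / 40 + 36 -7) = 33.22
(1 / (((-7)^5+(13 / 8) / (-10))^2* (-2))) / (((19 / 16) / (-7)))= 358400 / 34349654494251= 0.00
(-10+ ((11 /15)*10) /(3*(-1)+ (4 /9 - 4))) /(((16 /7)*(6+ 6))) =-287 /708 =-0.41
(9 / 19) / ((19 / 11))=99 / 361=0.27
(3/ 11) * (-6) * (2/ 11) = -36/ 121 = -0.30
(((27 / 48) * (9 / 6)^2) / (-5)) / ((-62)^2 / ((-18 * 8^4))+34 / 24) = -23328 / 125755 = -0.19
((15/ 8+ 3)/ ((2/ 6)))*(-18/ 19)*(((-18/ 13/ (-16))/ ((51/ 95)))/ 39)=-405/ 7072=-0.06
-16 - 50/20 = -37/2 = -18.50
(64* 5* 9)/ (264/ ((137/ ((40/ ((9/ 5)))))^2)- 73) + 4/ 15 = -21758266804/ 502105485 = -43.33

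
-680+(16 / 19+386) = -5570 / 19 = -293.16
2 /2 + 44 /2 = 23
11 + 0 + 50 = 61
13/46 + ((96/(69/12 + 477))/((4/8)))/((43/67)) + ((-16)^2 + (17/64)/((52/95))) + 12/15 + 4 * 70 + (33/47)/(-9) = 2411136075066353/4480752956160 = 538.11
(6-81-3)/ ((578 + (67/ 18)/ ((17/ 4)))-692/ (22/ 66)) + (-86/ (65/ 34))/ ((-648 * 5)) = 1530323/ 23192325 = 0.07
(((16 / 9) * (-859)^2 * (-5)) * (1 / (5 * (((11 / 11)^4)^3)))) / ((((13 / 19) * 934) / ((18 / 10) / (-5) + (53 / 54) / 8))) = 35932591057 / 73762650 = 487.14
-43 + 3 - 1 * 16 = -56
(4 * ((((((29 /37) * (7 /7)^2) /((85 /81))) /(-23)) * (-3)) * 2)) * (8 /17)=451008 /1229695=0.37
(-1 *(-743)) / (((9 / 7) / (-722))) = -3755122 / 9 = -417235.78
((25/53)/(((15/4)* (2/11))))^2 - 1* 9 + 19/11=-6.79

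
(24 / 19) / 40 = 3 / 95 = 0.03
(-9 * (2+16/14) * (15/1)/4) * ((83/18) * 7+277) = -918555/28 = -32805.54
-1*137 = -137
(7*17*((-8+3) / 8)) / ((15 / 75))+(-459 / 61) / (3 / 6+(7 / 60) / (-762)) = -4315132015 / 11152264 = -386.93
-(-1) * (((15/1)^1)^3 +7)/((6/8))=13528/3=4509.33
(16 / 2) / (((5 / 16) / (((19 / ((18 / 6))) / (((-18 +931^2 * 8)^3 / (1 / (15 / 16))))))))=4864 / 9376854904144410271875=0.00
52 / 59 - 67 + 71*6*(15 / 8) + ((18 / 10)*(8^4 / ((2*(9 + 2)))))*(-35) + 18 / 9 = -28542561 / 2596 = -10994.82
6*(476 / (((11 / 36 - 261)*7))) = -14688 / 9385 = -1.57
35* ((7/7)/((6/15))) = 175/2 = 87.50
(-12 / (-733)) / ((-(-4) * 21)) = 1 / 5131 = 0.00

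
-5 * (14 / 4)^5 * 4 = -84035 / 8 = -10504.38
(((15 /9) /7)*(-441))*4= -420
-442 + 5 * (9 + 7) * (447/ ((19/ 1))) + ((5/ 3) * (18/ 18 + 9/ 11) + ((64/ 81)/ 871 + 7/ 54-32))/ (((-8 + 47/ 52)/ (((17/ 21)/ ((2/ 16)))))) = 12888773227546/ 8789249007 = 1466.42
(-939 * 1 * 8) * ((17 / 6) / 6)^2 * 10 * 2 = -904570 / 27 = -33502.59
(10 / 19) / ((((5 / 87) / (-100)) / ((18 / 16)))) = -19575 / 19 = -1030.26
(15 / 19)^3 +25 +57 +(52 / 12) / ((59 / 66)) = 35344641 / 404681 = 87.34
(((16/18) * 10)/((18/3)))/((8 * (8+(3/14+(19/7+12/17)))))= 1190/74763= 0.02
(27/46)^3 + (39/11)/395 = 89318739/422924920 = 0.21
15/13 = 1.15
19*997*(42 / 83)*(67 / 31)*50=2665280100 / 2573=1035864.79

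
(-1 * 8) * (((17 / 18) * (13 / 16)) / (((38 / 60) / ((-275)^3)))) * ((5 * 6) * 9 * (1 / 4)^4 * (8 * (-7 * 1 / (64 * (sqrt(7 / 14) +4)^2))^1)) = -238882784765625 / 18697216 +7238872265625 * sqrt(2) / 2337152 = -8396132.03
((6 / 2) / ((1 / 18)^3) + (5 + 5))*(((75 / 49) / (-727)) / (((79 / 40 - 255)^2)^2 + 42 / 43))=-144529536000000 / 16072840908138266088109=-0.00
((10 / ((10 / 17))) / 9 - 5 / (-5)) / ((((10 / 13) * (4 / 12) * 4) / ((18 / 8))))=507 / 80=6.34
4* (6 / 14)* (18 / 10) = 108 / 35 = 3.09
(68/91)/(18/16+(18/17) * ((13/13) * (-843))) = -9248/11032749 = -0.00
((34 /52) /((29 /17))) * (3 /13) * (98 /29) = 42483 /142129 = 0.30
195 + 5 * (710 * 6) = 21495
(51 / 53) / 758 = 51 / 40174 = 0.00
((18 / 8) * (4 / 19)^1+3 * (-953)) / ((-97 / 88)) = 2593.30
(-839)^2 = 703921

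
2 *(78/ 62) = 2.52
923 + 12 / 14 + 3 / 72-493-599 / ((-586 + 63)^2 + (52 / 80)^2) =7920387116879 / 18381177192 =430.90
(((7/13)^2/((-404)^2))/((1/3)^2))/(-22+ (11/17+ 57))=2499/5571867808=0.00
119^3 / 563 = 1685159 / 563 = 2993.18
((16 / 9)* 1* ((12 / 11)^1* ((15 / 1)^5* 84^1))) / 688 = 85050000 / 473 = 179809.73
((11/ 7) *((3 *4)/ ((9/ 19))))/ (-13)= -836/ 273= -3.06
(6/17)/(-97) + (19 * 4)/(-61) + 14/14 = -25101/100589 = -0.25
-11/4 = -2.75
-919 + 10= -909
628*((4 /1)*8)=20096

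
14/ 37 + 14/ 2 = 273/ 37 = 7.38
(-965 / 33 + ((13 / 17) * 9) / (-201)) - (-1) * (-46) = -2829424 / 37587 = -75.28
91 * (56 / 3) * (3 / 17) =5096 / 17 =299.76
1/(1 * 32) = 1/32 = 0.03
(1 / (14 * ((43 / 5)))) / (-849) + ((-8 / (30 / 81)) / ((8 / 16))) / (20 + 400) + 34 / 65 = 69799759 / 166106850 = 0.42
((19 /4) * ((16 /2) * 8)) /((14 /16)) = 2432 /7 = 347.43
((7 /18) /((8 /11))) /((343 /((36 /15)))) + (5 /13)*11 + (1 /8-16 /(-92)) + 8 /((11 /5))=157998133 /19339320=8.17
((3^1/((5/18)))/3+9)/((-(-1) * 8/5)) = 63/8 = 7.88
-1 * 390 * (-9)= 3510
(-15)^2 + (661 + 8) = 894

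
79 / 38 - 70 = -2581 / 38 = -67.92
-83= -83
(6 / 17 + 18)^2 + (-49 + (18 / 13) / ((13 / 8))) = 14099543 / 48841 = 288.68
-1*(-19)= 19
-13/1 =-13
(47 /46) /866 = 47 /39836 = 0.00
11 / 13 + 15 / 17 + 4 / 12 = 1367 / 663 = 2.06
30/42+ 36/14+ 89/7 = 16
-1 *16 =-16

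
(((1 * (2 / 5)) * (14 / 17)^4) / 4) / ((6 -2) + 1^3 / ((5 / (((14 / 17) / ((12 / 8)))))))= 7203 / 643603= 0.01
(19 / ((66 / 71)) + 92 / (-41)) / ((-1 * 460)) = -49237 / 1244760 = -0.04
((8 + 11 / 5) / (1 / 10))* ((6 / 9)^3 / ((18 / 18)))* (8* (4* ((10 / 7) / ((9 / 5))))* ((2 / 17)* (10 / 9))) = 512000 / 5103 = 100.33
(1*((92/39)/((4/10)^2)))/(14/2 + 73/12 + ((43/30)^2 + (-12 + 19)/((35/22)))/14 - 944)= -2415000/152408633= -0.02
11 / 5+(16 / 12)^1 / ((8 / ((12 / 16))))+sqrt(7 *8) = 9.81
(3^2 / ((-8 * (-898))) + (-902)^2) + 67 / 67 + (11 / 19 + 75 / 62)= 3442676244125 / 4231376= 813606.79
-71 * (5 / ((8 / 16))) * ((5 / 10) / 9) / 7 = -355 / 63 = -5.63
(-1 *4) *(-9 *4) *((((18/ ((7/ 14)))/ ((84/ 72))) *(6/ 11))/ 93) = 62208/ 2387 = 26.06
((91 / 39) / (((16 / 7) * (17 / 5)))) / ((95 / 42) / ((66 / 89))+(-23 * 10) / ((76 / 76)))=-0.00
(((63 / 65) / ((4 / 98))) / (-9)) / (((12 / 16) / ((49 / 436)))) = -16807 / 42510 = -0.40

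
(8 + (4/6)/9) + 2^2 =326/27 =12.07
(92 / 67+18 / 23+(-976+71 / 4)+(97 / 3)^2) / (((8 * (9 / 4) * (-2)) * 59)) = -4956791 / 117831024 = -0.04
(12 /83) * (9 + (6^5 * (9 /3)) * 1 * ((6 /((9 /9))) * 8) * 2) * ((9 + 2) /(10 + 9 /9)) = 26873964 /83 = 323782.70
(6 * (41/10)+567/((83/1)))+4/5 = 13376/415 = 32.23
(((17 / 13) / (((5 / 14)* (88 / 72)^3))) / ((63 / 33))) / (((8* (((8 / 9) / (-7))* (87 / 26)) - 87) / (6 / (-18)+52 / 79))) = -404838 / 107230255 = -0.00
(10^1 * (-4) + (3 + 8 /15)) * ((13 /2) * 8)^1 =-28444 /15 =-1896.27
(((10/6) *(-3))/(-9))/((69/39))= 0.31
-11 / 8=-1.38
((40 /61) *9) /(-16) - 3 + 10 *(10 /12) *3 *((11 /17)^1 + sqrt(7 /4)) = 26563 /2074 + 25 *sqrt(7) /2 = 45.88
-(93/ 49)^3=-804357/ 117649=-6.84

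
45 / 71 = 0.63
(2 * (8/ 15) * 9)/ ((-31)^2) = 48/ 4805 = 0.01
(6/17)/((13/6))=36/221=0.16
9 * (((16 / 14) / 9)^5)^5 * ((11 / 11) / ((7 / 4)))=151115727451828646838272 / 748805915988239522747489979989694308420426289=0.00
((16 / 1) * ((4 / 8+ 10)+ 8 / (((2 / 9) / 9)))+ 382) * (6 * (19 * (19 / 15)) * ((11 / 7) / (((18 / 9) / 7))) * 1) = 22769714 / 5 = 4553942.80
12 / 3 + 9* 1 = 13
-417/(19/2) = -834/19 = -43.89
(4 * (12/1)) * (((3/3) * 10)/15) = 32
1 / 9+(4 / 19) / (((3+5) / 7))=101 / 342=0.30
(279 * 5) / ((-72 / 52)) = -2015 / 2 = -1007.50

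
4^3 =64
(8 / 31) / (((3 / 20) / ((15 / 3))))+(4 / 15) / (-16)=5323 / 620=8.59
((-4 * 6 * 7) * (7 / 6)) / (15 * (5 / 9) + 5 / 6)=-1176 / 55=-21.38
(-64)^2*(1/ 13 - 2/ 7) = -77824/ 91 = -855.21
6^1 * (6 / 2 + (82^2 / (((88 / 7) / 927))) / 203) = 4680603 / 319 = 14672.74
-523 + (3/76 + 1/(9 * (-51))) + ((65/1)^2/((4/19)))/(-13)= -36047603/17442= -2066.71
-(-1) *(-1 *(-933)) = 933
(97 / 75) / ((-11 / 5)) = -97 / 165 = -0.59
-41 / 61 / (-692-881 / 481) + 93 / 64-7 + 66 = 78765253741 / 1302893632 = 60.45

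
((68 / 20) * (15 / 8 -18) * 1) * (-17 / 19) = 37281 / 760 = 49.05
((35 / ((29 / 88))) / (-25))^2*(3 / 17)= 3.18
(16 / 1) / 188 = 4 / 47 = 0.09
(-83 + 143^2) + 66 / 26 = 264791 / 13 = 20368.54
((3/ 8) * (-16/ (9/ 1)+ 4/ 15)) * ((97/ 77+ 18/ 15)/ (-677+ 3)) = 16099/ 7784700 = 0.00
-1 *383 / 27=-383 / 27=-14.19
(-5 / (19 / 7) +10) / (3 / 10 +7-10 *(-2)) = 1550 / 5187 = 0.30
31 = 31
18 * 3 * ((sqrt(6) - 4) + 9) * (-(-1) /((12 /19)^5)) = 2476099 * sqrt(6) /4608 + 12380495 /4608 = 4002.97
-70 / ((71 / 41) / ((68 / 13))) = -195160 / 923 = -211.44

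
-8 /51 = -0.16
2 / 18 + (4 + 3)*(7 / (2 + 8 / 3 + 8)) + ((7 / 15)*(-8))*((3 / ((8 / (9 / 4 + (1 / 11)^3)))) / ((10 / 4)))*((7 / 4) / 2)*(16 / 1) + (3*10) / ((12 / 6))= 1.33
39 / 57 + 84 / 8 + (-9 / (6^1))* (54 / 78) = 2506 / 247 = 10.15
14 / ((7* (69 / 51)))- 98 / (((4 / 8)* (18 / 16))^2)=-574270 / 1863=-308.25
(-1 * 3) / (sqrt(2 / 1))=-3 * sqrt(2) / 2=-2.12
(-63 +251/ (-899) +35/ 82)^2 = 21467941489201/ 5434343524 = 3950.42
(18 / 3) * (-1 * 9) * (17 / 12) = -153 / 2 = -76.50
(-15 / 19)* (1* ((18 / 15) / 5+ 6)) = -468 / 95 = -4.93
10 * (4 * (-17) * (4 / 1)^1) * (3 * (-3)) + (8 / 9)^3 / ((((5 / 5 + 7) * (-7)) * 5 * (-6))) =1873821632 / 76545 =24480.00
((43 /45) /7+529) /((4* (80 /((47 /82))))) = 3916933 /4132800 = 0.95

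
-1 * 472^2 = -222784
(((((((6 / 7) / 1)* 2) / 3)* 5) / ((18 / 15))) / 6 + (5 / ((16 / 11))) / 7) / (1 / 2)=895 / 504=1.78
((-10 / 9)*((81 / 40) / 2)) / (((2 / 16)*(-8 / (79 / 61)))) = 1.46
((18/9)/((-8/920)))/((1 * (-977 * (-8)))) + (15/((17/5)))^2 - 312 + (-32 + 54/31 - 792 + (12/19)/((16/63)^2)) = -11761493796515/10643578688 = -1105.03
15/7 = 2.14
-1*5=-5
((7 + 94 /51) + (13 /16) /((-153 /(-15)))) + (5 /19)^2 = 882947 /98192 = 8.99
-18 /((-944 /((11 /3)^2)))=121 /472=0.26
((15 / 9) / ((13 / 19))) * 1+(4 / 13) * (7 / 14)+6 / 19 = 2.91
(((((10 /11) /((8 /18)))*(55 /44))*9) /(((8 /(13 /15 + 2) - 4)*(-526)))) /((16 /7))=609525 /38511616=0.02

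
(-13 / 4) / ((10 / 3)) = -39 / 40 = -0.98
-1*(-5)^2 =-25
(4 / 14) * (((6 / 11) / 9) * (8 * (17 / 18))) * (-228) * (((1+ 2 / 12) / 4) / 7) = -2584 / 2079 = -1.24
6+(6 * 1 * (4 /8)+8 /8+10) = 20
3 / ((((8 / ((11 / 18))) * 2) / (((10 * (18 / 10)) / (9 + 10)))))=33 / 304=0.11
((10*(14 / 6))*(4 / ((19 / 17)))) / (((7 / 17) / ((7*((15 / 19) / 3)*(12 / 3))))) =1618400 / 1083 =1494.37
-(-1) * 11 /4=11 /4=2.75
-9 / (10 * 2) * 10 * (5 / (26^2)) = -45 / 1352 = -0.03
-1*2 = -2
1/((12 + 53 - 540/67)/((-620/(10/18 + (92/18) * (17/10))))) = -1.18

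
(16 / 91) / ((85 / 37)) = 592 / 7735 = 0.08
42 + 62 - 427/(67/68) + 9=-21465/67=-320.37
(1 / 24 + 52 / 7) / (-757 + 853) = 1255 / 16128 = 0.08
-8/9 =-0.89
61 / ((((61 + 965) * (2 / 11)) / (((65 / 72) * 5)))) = 218075 / 147744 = 1.48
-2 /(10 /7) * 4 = -28 /5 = -5.60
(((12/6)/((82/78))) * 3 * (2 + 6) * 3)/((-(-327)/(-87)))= -36.44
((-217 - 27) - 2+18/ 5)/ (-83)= 1212/ 415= 2.92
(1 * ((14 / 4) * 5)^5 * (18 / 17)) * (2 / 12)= 157565625 / 544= 289642.69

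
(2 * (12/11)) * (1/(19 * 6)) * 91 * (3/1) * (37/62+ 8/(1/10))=143598/341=421.11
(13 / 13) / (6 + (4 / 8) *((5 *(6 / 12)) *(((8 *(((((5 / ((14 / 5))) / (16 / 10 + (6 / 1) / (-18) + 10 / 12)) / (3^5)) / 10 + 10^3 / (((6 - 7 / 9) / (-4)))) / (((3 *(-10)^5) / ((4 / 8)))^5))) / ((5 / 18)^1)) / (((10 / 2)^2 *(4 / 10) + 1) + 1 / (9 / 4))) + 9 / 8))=3320166931200000000000000000000000 / 21788595486000000000000000102876433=0.15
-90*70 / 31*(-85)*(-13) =-6961500 / 31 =-224564.52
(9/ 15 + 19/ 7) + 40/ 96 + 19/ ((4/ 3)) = 1888/ 105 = 17.98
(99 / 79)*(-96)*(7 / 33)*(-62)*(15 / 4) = 468720 / 79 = 5933.16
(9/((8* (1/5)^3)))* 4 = 1125/2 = 562.50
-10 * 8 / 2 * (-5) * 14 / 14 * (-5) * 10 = -10000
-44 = -44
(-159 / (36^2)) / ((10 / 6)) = -53 / 720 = -0.07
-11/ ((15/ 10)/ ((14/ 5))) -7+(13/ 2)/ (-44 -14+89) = -25411/ 930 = -27.32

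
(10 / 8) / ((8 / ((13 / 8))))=65 / 256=0.25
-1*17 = -17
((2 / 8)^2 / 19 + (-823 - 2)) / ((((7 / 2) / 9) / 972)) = -548497413 / 266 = -2062020.35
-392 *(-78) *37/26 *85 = 3698520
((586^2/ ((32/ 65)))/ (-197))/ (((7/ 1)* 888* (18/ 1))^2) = -0.00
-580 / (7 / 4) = -2320 / 7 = -331.43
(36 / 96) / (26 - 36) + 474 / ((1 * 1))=37917 / 80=473.96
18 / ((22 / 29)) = 261 / 11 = 23.73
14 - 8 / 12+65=235 / 3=78.33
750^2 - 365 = 562135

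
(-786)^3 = -485587656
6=6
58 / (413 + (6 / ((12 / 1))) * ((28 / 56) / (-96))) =22272 / 158591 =0.14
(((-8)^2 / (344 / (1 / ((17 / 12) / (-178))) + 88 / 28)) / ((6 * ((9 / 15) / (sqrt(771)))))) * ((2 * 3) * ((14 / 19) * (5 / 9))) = 13955200 * sqrt(771) / 129447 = 2993.44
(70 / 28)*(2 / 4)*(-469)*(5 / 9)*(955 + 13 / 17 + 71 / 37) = -7062940675 / 22644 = -311912.24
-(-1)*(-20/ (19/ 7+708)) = -28/ 995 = -0.03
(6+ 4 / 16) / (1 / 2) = 25 / 2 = 12.50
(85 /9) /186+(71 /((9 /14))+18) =215101 /1674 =128.50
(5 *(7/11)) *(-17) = -595/11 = -54.09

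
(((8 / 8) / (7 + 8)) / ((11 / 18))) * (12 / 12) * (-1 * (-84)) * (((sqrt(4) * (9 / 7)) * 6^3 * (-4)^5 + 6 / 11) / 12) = -52553268 / 121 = -434324.53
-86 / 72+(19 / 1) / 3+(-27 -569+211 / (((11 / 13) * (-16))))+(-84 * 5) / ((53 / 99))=-116775103 / 83952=-1390.97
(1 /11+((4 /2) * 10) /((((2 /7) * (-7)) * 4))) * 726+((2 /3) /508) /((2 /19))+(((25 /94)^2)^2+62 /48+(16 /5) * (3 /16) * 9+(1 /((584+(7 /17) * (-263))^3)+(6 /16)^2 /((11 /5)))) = -2010040791671797436426679747 /1153719267378021766262720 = -1742.23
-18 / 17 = -1.06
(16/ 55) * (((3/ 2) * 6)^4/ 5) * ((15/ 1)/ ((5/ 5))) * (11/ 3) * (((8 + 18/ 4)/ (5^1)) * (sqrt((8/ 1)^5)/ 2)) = 3359232 * sqrt(2) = 4750671.45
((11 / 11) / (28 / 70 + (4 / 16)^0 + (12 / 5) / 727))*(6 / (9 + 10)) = 21810 / 96919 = 0.23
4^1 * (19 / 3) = 76 / 3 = 25.33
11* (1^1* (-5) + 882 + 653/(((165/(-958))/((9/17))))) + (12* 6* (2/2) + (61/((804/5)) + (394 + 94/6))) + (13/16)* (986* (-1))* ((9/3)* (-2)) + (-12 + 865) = -107469542/17085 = -6290.29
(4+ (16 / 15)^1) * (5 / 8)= 19 / 6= 3.17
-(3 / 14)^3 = -27 / 2744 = -0.01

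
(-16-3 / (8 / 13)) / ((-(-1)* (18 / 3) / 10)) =-835 / 24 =-34.79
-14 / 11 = -1.27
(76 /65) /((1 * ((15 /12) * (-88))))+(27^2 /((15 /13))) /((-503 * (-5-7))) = 676439 /7192900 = 0.09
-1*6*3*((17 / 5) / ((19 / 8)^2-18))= 19584 / 3955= 4.95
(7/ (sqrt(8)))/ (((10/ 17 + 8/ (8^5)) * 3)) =121856 * sqrt(2)/ 122931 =1.40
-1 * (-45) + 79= 124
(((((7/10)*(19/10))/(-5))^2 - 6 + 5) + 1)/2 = 17689/500000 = 0.04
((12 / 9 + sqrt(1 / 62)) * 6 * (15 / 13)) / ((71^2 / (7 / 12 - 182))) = -21770 / 65533 - 32655 * sqrt(62) / 8126092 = -0.36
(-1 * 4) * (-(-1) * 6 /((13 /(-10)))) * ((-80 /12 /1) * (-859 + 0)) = 1374400 /13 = 105723.08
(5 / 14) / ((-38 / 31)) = -155 / 532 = -0.29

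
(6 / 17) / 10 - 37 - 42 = -6712 / 85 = -78.96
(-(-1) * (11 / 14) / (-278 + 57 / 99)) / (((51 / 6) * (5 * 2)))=-363 / 10894450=-0.00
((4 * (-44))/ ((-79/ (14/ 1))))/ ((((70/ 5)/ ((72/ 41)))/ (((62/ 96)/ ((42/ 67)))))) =91388/ 22673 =4.03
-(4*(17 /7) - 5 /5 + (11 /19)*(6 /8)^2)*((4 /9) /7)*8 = -38474 /8379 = -4.59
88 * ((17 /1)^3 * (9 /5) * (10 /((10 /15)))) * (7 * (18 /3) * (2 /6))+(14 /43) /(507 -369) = 484885036951 /2967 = 163426032.00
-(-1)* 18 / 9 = 2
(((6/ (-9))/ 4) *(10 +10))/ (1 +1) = -5/ 3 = -1.67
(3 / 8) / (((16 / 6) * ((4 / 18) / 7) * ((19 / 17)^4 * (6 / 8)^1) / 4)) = 15785469 / 1042568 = 15.14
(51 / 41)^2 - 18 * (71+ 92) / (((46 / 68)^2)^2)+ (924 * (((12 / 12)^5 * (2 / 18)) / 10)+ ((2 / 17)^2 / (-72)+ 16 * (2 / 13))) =-2226304059224955107 / 159060653351730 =-13996.57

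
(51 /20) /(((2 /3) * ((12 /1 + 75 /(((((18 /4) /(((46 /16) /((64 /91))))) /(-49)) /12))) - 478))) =-408 /4322915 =-0.00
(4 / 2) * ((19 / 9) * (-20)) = -760 / 9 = -84.44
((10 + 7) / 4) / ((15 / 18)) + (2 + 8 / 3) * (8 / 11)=2803 / 330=8.49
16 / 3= 5.33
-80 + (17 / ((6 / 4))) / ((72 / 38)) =-3997 / 54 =-74.02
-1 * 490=-490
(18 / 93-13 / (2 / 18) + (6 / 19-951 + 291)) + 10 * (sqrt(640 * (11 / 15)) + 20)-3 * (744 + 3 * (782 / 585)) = -107983663 / 38285 + 80 * sqrt(66) / 3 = -2603.88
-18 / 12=-3 / 2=-1.50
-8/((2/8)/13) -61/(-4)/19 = -31555/76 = -415.20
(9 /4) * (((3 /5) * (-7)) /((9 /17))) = -357 /20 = -17.85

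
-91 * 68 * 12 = -74256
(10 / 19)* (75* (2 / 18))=250 / 57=4.39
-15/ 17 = -0.88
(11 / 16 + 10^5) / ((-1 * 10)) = -10000.07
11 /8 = 1.38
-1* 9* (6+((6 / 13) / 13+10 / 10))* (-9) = 96309 / 169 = 569.88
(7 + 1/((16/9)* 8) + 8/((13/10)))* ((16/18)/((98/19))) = 46455/20384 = 2.28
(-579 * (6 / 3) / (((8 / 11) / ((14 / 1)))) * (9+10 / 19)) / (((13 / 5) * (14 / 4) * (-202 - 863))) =21.91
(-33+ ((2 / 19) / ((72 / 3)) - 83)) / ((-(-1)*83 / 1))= -26447 / 18924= -1.40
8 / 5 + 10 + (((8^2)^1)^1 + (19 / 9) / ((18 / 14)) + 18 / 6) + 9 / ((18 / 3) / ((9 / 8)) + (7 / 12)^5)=44581412318 / 544283955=81.91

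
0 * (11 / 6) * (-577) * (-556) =0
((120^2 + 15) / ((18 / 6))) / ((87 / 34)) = 163370 / 87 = 1877.82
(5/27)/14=5/378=0.01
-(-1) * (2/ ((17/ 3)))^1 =6/ 17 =0.35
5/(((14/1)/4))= 10/7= 1.43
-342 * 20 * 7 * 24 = -1149120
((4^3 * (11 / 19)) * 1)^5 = 172927194497024 / 2476099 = 69838562.39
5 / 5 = 1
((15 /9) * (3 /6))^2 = 25 /36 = 0.69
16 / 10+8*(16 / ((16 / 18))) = 728 / 5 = 145.60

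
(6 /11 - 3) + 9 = 72 /11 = 6.55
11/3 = 3.67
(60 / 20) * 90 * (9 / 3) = 810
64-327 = -263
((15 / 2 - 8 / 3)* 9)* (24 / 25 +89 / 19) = 233247 / 950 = 245.52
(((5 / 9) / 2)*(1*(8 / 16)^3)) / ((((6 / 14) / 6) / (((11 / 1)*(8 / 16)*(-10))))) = -1925 / 72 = -26.74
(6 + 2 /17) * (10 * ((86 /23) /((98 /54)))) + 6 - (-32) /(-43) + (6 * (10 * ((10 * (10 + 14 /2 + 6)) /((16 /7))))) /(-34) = -152487479 /3295348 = -46.27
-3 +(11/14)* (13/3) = 17/42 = 0.40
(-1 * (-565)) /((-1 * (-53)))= 565 /53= 10.66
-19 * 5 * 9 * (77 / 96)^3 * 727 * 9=-94591354935 / 32768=-2886699.06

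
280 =280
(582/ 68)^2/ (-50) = -1.47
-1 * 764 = -764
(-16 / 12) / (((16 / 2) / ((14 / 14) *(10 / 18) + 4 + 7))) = -52 / 27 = -1.93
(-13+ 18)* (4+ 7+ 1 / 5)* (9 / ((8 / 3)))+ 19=208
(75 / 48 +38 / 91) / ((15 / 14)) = 961 / 520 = 1.85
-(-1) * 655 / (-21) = -31.19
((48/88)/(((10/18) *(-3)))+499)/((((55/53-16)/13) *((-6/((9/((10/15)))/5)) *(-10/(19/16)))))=-23.15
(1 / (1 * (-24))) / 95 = -1 / 2280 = -0.00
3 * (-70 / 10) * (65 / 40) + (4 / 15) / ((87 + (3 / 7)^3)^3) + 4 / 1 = -3010071040396883 / 99919371975120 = -30.12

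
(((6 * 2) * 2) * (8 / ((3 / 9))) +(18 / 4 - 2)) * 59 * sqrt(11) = 68263 * sqrt(11) / 2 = 113201.38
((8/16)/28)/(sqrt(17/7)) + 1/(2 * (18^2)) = 1/648 + sqrt(119)/952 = 0.01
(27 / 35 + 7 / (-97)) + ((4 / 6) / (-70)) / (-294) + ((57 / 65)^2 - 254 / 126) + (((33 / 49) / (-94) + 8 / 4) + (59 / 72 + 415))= 198488141060011 / 475688795400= 417.26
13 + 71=84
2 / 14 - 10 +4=-41 / 7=-5.86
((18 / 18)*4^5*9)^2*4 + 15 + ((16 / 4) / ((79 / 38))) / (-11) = 295232877139 / 869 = 339738638.83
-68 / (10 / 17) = -578 / 5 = -115.60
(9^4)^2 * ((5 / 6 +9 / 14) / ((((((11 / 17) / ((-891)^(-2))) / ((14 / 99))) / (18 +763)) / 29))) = 396209.77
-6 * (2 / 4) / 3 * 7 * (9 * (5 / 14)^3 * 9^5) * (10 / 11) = -332150625 / 2156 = -154058.73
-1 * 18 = -18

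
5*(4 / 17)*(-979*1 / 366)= -9790 / 3111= -3.15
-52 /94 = -26 /47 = -0.55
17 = 17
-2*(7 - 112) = 210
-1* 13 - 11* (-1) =-2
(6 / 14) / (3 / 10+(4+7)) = 30 / 791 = 0.04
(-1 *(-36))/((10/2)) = 36/5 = 7.20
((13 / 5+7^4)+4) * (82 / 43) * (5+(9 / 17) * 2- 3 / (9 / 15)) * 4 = 71072352 / 3655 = 19445.24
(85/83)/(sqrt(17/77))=5 *sqrt(1309)/83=2.18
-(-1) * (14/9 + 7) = 8.56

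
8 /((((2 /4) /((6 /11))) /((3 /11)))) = 288 /121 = 2.38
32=32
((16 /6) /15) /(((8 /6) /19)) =38 /15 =2.53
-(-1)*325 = 325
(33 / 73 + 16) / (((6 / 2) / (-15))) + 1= -5932 / 73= -81.26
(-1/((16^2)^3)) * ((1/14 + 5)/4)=-71/939524096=-0.00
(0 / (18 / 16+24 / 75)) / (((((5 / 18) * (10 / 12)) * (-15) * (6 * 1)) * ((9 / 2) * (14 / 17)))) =0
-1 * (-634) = 634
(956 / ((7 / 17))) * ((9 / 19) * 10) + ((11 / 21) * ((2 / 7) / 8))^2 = 72244692859 / 6569136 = 10997.59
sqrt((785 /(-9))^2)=785 /9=87.22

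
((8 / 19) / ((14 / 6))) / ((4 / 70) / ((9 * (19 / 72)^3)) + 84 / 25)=18050 / 370651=0.05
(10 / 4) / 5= 1 / 2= 0.50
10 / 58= 5 / 29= 0.17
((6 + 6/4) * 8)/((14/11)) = 330/7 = 47.14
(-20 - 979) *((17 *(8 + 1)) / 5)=-152847 / 5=-30569.40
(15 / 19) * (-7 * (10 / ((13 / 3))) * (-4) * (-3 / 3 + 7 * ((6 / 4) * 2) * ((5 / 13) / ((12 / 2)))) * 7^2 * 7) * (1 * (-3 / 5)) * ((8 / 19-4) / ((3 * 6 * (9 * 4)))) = 1224510 / 61009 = 20.07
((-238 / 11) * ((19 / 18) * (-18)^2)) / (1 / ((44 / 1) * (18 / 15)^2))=-11721024 / 25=-468840.96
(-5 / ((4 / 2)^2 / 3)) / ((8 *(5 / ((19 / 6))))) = -19 / 64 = -0.30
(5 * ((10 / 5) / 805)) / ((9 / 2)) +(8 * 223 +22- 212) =2309710 / 1449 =1594.00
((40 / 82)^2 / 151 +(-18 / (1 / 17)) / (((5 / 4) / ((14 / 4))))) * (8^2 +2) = -71769060264 / 1269155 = -56548.70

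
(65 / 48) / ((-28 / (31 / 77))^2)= 62465 / 223120128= 0.00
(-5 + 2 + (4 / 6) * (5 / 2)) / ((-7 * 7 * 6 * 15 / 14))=4 / 945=0.00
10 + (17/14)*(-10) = -15/7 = -2.14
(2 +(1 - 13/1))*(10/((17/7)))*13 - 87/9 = -27793/51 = -544.96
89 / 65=1.37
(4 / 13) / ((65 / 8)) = 32 / 845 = 0.04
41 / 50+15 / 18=124 / 75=1.65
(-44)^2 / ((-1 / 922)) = -1784992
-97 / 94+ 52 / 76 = -621 / 1786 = -0.35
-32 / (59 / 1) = -32 / 59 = -0.54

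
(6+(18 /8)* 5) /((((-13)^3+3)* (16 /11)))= -759 /140416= -0.01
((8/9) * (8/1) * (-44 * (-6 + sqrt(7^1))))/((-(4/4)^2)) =-5632/3 + 2816 * sqrt(7)/9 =-1049.51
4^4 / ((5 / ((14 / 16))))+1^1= 229 / 5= 45.80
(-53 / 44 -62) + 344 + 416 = 30659 / 44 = 696.80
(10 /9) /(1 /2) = 2.22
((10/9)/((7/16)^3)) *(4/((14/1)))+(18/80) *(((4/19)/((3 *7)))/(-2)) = 31120339/8211420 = 3.79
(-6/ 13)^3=-216/ 2197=-0.10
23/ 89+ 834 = 74249/ 89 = 834.26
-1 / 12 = -0.08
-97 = -97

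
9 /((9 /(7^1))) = 7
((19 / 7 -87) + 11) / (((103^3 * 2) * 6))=-171 / 30596356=-0.00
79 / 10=7.90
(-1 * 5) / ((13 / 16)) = -80 / 13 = -6.15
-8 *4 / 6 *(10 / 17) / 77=-160 / 3927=-0.04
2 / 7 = 0.29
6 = 6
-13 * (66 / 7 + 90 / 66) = -10803 / 77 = -140.30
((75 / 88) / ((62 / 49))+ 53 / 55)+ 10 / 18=538367 / 245520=2.19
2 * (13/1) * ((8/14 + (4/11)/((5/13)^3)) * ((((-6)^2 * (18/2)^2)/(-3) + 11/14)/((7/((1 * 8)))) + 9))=-93998115952/471625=-199306.90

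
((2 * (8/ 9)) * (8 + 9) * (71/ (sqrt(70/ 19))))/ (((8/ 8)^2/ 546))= 251056 * sqrt(1330)/ 15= 610386.85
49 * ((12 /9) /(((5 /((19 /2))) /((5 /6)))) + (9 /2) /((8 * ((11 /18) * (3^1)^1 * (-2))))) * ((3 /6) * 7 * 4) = 1063643 /792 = 1342.98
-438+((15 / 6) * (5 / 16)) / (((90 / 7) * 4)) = -1009117 / 2304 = -437.98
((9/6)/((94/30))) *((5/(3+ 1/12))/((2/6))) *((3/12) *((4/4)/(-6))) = -675/6956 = -0.10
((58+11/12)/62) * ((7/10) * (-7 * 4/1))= -34643/1860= -18.63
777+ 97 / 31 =24184 / 31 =780.13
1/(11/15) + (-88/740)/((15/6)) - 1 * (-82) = 847741/10175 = 83.32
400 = 400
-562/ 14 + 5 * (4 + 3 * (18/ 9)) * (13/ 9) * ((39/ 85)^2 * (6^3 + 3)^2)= 1475103229/ 2023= 729166.20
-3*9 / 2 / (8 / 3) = -81 / 16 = -5.06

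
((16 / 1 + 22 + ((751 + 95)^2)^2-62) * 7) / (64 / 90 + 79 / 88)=14199553163759040 / 6371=2228779338213.63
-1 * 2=-2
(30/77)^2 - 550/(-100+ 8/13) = 21777575/3830134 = 5.69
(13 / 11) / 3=13 / 33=0.39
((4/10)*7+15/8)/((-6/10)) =-187/24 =-7.79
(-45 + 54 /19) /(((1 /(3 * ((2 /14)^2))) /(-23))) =55269 /931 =59.37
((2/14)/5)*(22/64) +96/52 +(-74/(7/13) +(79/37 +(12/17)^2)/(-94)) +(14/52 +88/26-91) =-17927452577/80411360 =-222.95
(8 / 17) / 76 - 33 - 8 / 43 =-460835 / 13889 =-33.18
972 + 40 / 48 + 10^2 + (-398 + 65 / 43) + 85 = 196427 / 258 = 761.34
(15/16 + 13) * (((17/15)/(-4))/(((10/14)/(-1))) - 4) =-241063/4800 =-50.22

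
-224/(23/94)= -915.48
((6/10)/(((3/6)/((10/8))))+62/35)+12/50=1229/350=3.51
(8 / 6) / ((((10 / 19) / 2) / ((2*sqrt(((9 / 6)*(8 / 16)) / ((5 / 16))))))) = 304*sqrt(15) / 75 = 15.70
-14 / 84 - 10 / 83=-143 / 498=-0.29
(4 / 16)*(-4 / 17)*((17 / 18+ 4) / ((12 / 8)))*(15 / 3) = -445 / 459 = -0.97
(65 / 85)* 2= 26 / 17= 1.53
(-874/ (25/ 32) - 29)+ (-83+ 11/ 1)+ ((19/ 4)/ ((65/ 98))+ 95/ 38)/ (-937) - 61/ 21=-1222.64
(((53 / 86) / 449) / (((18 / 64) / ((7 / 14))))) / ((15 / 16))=6784 / 2606445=0.00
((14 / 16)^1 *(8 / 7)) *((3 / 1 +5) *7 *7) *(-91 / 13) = -2744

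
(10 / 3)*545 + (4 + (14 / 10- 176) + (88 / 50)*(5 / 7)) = 172969 / 105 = 1647.32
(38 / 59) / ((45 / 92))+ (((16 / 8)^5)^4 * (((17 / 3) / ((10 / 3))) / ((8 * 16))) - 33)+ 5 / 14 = 516479897 / 37170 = 13895.07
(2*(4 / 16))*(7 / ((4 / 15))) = 105 / 8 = 13.12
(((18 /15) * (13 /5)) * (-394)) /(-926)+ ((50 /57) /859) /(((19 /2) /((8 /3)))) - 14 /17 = 276935662252 /549177576525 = 0.50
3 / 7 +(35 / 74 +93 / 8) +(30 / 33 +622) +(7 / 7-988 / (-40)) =75343017 / 113960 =661.14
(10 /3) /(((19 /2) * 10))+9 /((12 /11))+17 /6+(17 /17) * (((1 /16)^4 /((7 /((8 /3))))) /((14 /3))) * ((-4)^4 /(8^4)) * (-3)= 2713518023 /244056064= 11.12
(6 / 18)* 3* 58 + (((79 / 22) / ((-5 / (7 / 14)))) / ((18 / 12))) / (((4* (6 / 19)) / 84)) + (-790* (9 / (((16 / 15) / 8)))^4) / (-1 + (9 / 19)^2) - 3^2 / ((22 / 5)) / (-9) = 1562979609399251 / 73920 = 21144204672.61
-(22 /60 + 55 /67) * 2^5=-38192 /1005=-38.00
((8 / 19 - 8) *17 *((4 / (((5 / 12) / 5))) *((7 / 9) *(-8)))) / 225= 243712 / 1425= 171.03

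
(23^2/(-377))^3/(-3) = 0.92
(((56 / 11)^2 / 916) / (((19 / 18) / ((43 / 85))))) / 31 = 606816 / 1387251085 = 0.00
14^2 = 196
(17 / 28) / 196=17 / 5488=0.00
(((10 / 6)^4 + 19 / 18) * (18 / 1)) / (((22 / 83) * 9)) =117943 / 1782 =66.19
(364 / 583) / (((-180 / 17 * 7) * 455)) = -17 / 918225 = -0.00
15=15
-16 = -16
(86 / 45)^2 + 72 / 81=9196 / 2025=4.54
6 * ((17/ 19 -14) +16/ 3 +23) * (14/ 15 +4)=128464/ 285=450.75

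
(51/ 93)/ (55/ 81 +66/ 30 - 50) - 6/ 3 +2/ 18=-10119233/ 5324436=-1.90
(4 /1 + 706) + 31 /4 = 2871 /4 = 717.75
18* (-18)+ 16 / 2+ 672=356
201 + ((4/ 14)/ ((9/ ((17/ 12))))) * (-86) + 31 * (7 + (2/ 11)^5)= 12605810309/ 30438639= 414.14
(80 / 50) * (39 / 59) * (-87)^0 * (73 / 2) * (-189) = -2152332 / 295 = -7296.04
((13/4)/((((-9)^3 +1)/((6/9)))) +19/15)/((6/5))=2123/2016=1.05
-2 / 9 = -0.22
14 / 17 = 0.82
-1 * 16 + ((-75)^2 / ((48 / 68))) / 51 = 561 / 4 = 140.25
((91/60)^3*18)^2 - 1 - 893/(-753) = 142541902262291/36144000000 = 3943.72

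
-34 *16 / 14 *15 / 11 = -4080 / 77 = -52.99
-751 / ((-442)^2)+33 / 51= 125661 / 195364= 0.64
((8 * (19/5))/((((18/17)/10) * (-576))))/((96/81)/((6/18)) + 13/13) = -323/2952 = -0.11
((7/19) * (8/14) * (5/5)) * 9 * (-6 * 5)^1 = -1080/19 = -56.84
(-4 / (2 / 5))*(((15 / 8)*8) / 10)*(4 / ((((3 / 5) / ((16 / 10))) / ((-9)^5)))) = 9447840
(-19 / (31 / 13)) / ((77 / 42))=-1482 / 341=-4.35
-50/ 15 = -10/ 3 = -3.33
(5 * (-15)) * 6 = -450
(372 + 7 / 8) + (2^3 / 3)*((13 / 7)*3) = 21713 / 56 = 387.73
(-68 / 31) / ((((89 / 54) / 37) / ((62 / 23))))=-271728 / 2047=-132.74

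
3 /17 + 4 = 71 /17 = 4.18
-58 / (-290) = 1 / 5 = 0.20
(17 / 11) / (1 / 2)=34 / 11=3.09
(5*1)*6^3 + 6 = 1086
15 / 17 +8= 151 / 17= 8.88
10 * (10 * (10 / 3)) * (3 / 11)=1000 / 11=90.91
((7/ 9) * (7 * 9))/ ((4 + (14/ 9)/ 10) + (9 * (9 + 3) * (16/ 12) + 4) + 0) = 2205/ 6847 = 0.32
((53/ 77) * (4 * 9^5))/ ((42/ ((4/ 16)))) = 1043199/ 1078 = 967.72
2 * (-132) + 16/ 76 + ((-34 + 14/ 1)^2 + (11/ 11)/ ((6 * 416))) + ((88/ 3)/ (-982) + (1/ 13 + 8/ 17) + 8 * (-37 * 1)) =-21015766165/ 131949376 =-159.27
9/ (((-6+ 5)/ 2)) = -18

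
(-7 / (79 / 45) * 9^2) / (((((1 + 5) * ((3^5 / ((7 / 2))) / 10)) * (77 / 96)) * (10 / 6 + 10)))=-720 / 869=-0.83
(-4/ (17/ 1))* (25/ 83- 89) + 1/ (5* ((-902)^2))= 119795054371/ 5739976220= 20.87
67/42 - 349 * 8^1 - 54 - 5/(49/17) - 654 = -1029041/294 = -3500.14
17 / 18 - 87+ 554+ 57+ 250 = 13949 / 18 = 774.94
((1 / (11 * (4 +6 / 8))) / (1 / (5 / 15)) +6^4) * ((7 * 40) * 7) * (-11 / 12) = -398172040 / 171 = -2328491.46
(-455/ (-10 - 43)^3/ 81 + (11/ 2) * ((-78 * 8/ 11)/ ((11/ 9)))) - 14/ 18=-33964942652/ 132649407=-256.05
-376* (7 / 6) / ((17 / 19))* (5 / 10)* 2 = -25004 / 51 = -490.27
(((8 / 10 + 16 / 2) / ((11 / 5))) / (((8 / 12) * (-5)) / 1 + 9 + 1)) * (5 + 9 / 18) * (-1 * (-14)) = 231 / 5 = 46.20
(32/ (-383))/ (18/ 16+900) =-256/ 2761047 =-0.00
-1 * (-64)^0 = -1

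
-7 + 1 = -6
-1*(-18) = 18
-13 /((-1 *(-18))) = -13 /18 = -0.72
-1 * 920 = -920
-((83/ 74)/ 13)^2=-6889/ 925444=-0.01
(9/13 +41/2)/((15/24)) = 2204/65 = 33.91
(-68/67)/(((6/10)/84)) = -9520/67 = -142.09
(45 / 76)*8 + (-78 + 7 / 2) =-2651 / 38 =-69.76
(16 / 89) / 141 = 16 / 12549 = 0.00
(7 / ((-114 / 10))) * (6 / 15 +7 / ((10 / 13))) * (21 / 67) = -245 / 134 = -1.83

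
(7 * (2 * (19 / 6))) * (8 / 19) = 18.67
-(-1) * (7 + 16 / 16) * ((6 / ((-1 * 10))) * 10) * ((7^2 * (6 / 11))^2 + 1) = -4154736 / 121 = -34336.66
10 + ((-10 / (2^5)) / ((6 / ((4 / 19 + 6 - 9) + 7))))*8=8.25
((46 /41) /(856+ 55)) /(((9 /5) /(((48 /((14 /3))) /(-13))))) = -1840 /3398941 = -0.00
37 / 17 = 2.18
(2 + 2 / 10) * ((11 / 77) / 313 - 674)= -16244063 / 10955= -1482.80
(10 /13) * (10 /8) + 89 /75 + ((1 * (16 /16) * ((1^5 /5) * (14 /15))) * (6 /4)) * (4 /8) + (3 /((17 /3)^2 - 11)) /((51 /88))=797833 /314925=2.53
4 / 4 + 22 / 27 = 49 / 27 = 1.81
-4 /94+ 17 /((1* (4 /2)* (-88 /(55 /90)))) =-1375 /13536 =-0.10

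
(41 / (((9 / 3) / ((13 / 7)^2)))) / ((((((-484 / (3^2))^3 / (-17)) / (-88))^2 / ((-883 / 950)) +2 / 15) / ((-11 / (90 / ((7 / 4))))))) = 382836278008899 / 441553653378937232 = 0.00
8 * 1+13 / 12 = 109 / 12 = 9.08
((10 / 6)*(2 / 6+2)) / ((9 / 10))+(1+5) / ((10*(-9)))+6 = 4153 / 405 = 10.25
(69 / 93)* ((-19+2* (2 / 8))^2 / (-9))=-31487 / 1116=-28.21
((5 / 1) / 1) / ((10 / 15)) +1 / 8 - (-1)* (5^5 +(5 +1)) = 25109 / 8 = 3138.62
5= 5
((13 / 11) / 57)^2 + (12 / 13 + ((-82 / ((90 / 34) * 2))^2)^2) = 134021355292504918 / 2328552208125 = 57555.66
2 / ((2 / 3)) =3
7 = 7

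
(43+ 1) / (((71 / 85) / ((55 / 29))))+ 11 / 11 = 207759 / 2059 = 100.90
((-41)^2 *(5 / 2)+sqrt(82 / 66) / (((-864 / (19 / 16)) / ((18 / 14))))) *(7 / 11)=58835 / 22 - 19 *sqrt(1353) / 557568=2674.32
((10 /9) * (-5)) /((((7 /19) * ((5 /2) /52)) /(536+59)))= -1679600 /9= -186622.22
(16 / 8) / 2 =1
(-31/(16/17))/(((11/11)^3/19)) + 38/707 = -7078583/11312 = -625.76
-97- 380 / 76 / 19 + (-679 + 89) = -13058 / 19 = -687.26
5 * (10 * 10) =500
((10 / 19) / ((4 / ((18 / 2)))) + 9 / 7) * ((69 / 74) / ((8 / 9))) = 407997 / 157472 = 2.59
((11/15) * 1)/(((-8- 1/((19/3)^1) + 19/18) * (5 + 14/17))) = -0.02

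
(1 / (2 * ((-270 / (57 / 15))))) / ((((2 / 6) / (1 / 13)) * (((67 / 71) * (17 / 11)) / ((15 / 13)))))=-14839 / 11549460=-0.00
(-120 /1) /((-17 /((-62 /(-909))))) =2480 /5151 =0.48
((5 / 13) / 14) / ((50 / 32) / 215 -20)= -344 / 250341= -0.00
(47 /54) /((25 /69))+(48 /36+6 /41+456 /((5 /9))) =15215381 /18450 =824.68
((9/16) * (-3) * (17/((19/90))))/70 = -4131/2128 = -1.94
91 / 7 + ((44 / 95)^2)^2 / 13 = 13768903721 / 1058858125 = 13.00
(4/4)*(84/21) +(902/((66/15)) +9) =218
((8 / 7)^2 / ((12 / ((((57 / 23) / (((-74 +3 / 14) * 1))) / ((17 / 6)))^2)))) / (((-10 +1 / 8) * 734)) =-9980928 / 4729849405427137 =-0.00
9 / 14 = 0.64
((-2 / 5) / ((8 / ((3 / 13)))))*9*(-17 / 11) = 459 / 2860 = 0.16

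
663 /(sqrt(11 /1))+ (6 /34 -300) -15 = -5352 /17+ 663 * sqrt(11) /11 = -114.92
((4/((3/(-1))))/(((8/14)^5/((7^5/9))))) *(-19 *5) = 26835148655/6912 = 3882399.98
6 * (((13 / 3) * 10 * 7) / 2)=910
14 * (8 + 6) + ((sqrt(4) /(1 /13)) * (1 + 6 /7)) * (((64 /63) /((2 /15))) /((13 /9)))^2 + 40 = 541748 /343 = 1579.44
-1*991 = -991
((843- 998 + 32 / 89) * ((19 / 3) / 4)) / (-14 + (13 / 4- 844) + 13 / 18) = 784491 / 2736305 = 0.29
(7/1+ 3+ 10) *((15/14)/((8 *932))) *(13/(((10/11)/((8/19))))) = 2145/123956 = 0.02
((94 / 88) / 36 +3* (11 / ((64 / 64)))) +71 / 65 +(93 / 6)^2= 274.37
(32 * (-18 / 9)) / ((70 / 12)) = -384 / 35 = -10.97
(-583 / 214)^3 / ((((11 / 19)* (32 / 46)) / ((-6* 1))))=23616507387 / 78402752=301.22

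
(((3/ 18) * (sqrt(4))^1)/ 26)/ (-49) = -1/ 3822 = -0.00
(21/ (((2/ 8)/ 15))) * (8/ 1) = 10080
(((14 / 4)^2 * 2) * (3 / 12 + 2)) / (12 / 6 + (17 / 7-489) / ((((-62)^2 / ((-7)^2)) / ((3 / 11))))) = 178.72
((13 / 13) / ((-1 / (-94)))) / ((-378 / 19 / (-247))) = 220571 / 189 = 1167.04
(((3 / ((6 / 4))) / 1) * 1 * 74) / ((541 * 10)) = 74 / 2705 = 0.03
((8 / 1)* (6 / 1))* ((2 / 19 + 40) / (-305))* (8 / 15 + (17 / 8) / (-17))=-74676 / 28975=-2.58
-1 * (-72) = 72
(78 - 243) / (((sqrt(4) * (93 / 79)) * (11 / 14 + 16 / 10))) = -152075 / 5177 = -29.38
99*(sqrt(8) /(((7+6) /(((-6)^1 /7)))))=-1188*sqrt(2) /91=-18.46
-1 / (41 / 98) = -98 / 41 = -2.39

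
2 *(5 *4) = 40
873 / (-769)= -873 / 769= -1.14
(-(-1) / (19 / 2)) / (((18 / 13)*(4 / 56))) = 182 / 171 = 1.06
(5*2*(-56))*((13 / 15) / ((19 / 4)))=-5824 / 57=-102.18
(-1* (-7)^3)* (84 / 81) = 355.70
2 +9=11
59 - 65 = -6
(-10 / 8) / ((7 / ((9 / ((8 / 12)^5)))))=-10935 / 896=-12.20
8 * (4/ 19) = 32/ 19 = 1.68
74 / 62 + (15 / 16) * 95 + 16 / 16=91.26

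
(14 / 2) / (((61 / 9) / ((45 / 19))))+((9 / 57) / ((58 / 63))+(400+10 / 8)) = 403.87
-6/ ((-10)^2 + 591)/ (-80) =0.00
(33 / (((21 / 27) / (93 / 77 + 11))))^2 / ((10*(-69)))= -388.81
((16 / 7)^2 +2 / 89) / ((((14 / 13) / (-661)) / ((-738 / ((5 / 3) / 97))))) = 21113398666854 / 152635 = 138326063.27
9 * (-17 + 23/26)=-3771/26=-145.04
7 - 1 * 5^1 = 2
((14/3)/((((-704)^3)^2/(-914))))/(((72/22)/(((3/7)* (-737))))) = 30619/9055096730025984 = 0.00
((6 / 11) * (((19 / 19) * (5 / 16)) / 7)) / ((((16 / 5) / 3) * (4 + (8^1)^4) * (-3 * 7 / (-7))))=3 / 1616384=0.00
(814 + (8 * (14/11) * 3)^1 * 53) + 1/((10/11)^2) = 2677531/1100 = 2434.12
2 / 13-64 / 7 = -8.99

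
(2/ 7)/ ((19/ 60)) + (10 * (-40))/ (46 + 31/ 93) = -142920/ 18487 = -7.73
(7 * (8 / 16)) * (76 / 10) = 133 / 5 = 26.60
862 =862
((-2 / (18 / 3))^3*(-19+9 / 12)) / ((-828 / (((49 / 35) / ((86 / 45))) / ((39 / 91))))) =-3577 / 2563488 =-0.00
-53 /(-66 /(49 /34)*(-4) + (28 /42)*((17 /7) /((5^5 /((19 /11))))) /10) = -1339078125 /4628252261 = -0.29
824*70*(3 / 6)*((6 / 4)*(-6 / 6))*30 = -1297800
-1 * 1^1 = -1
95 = 95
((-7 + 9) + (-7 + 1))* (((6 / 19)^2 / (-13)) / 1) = 144 / 4693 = 0.03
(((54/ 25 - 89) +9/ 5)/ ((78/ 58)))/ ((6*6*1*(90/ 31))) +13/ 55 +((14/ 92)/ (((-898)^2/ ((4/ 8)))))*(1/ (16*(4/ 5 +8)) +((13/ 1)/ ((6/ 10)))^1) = -7603228177892591/ 20623995190656000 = -0.37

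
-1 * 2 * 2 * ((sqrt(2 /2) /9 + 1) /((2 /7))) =-140 /9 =-15.56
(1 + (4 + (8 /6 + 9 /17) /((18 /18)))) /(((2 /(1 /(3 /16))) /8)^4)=5872025600 /4131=1421453.79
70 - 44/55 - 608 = -2694/5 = -538.80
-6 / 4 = -3 / 2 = -1.50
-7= -7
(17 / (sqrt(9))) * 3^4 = 459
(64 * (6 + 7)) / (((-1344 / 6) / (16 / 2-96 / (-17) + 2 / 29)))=-25116 / 493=-50.95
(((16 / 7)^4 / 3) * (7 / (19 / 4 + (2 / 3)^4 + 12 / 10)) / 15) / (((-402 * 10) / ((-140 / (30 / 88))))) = 11534336 / 163476985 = 0.07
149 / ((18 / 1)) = 149 / 18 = 8.28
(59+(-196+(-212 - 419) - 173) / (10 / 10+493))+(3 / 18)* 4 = 42713 / 741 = 57.64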